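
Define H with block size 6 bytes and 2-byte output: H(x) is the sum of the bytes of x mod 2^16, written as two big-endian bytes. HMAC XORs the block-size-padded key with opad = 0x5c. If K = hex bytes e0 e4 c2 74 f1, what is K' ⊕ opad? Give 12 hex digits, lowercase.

bcb89e28ad5c

Key hex bytes e0 e4 c2 74 f1 is 5 bytes ≤ B = 6; zero-pad to 6 bytes: K' = e0 e4 c2 74 f1 00.
XOR each byte with 0x5c: e0⊕5c=bc, e4⊕5c=b8, c2⊕5c=9e, 74⊕5c=28, f1⊕5c=ad, 00⊕5c=5c.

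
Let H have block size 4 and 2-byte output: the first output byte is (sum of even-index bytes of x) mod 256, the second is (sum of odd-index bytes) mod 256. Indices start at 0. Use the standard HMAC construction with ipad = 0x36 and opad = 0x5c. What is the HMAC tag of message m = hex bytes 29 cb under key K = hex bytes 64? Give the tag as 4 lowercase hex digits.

45ef

Key hex bytes 64 is 1 byte ≤ B = 4; zero-pad to 4 bytes: K' = 64 00 00 00.
K' ⊕ ipad = 52 36 36 36.  K' ⊕ opad = 38 5c 5c 5c.
Inner input = (K'⊕ipad) ∥ m = 52 36 36 36 ∥ 29 cb.
Inner hash: even-index sum = 177 mod 256 = 177; odd-index sum = 311 mod 256 = 55 → b1 37.
Outer input = (K'⊕opad) ∥ inner = 38 5c 5c 5c ∥ b1 37.
Outer hash (tag): even-index sum = 325 mod 256 = 69; odd-index sum = 239 mod 256 = 239 → 45 ef.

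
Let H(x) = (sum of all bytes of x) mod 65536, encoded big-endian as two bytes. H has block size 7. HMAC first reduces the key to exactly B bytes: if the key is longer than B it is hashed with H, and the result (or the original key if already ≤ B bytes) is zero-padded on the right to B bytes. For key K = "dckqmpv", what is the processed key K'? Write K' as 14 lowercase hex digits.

Key "dckqmpv" = 64 63 6b 71 6d 70 76 is exactly B = 7 bytes: K' = 64 63 6b 71 6d 70 76.

64636b716d7076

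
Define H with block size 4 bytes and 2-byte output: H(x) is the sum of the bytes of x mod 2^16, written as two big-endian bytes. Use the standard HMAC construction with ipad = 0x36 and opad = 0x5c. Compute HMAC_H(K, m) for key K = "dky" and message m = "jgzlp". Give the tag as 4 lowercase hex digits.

014e

Key "dky" = 64 6b 79 is 3 bytes ≤ B = 4; zero-pad to 4 bytes: K' = 64 6b 79 00.
K' ⊕ ipad = 52 5d 4f 36.  K' ⊕ opad = 38 37 25 5c.
Inner input = (K'⊕ipad) ∥ m = 52 5d 4f 36 ∥ 6a 67 7a 6c 70.
Inner hash: sum = 82+93+79+54+106+103+122+108+112 = 859 → 03 5b.
Outer input = (K'⊕opad) ∥ inner = 38 37 25 5c ∥ 03 5b.
Outer hash (tag): sum = 56+55+37+92+3+91 = 334 → 01 4e.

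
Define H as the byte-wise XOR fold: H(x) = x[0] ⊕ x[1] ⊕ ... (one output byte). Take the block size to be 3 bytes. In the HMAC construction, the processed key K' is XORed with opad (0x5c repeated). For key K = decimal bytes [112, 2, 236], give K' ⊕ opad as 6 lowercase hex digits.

2c5eb0

Key decimal bytes [112, 2, 236] = 70 02 ec is exactly B = 3 bytes: K' = 70 02 ec.
XOR each byte with 0x5c: 70⊕5c=2c, 02⊕5c=5e, ec⊕5c=b0.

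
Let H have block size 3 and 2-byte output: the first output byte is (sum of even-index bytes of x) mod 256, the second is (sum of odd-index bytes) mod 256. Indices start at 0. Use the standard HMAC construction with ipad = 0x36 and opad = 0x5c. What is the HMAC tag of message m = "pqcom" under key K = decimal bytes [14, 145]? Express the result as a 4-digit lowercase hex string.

951b

Key decimal bytes [14, 145] = 0e 91 is 2 bytes ≤ B = 3; zero-pad to 3 bytes: K' = 0e 91 00.
K' ⊕ ipad = 38 a7 36.  K' ⊕ opad = 52 cd 5c.
Inner input = (K'⊕ipad) ∥ m = 38 a7 36 ∥ 70 71 63 6f 6d.
Inner hash: even-index sum = 334 mod 256 = 78; odd-index sum = 487 mod 256 = 231 → 4e e7.
Outer input = (K'⊕opad) ∥ inner = 52 cd 5c ∥ 4e e7.
Outer hash (tag): even-index sum = 405 mod 256 = 149; odd-index sum = 283 mod 256 = 27 → 95 1b.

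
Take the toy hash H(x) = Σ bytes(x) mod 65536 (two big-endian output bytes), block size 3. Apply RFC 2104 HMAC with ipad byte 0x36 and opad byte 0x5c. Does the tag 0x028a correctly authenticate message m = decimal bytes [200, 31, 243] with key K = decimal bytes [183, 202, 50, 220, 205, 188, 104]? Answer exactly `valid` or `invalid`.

Key decimal bytes [183, 202, 50, 220, 205, 188, 104] = b7 ca 32 dc cd bc 68 is 7 bytes > B = 3, so hash it first: H(key) = 04 80, then zero-pad to 3 bytes: K' = 04 80 00.
K' ⊕ ipad = 32 b6 36; K' ⊕ opad = 58 dc 5c.
Inner hash: sum = 50+182+54+200+31+243 = 760 → 02 f8.
Outer hash (recomputed tag): sum = 88+220+92+2+248 = 650 → 02 8a.
Recomputed tag = 028a; claimed = 028a → match.

valid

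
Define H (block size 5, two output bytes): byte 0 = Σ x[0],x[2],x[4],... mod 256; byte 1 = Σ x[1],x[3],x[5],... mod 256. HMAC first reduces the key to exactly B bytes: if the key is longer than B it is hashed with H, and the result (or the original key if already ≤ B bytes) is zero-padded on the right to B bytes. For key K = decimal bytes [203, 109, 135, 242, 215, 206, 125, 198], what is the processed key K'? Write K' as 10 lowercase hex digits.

a6f3000000

|K| = 8 > B = 5, so first hash the key.
H(K): even-index sum = 678 mod 256 = 166; odd-index sum = 755 mod 256 = 243 → a6 f3.
Zero-pad H(K) = a6 f3 to 5 bytes: K' = a6 f3 00 00 00.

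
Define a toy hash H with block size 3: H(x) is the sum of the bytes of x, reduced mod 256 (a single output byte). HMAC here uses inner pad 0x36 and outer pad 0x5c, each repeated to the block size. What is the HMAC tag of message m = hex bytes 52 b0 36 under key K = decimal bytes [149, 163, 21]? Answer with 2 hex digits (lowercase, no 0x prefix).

Key decimal bytes [149, 163, 21] = 95 a3 15 is exactly B = 3 bytes: K' = 95 a3 15.
K' ⊕ ipad = a3 95 23.  K' ⊕ opad = c9 ff 49.
Inner input = (K'⊕ipad) ∥ m = a3 95 23 ∥ 52 b0 36.
Inner hash: sum = 163+149+35+82+176+54 = 659; mod 256 = 147 → 93.
Outer input = (K'⊕opad) ∥ inner = c9 ff 49 ∥ 93.
Outer hash (tag): sum = 201+255+73+147 = 676; mod 256 = 164 → a4.

a4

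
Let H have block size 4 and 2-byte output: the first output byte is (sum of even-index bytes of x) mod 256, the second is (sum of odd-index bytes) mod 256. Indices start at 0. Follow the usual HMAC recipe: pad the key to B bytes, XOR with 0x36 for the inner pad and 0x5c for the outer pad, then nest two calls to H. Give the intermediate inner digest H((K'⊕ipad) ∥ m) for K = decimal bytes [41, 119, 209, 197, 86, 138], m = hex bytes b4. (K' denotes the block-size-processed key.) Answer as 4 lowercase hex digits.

Key decimal bytes [41, 119, 209, 197, 86, 138] = 29 77 d1 c5 56 8a is 6 bytes > B = 4, so hash it first: H(key) = 50 c6, then zero-pad to 4 bytes: K' = 50 c6 00 00.
K' ⊕ ipad = 66 f0 36 36.
Inner input = 66 f0 36 36 ∥ b4.
Inner hash: even-index sum = 336 mod 256 = 80; odd-index sum = 294 mod 256 = 38 → 50 26.

5026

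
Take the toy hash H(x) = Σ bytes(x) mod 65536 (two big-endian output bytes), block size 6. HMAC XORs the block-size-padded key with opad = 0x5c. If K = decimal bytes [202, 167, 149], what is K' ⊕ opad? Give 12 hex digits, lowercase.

Key decimal bytes [202, 167, 149] = ca a7 95 is 3 bytes ≤ B = 6; zero-pad to 6 bytes: K' = ca a7 95 00 00 00.
XOR each byte with 0x5c: ca⊕5c=96, a7⊕5c=fb, 95⊕5c=c9, 00⊕5c=5c, 00⊕5c=5c, 00⊕5c=5c.

96fbc95c5c5c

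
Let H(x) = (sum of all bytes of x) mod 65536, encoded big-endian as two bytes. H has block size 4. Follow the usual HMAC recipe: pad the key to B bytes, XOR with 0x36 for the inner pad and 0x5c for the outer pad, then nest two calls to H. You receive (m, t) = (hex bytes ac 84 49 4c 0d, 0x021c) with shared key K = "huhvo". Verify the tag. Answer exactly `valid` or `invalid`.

valid

Key "huhvo" = 68 75 68 76 6f is 5 bytes > B = 4, so hash it first: H(key) = 02 2a, then zero-pad to 4 bytes: K' = 02 2a 00 00.
K' ⊕ ipad = 34 1c 36 36; K' ⊕ opad = 5e 76 5c 5c.
Inner hash: sum = 52+28+54+54+172+132+73+76+13 = 654 → 02 8e.
Outer hash (recomputed tag): sum = 94+118+92+92+2+142 = 540 → 02 1c.
Recomputed tag = 021c; claimed = 021c → match.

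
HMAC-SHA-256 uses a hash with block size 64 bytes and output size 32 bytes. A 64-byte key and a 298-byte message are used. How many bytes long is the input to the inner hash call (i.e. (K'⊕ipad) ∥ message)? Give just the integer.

362

Key is 64 ≤ 64 bytes, zero-padded: |K'| = 64.
Inner input = (K'⊕ipad) ∥ m → 64 + 298 = 362 bytes.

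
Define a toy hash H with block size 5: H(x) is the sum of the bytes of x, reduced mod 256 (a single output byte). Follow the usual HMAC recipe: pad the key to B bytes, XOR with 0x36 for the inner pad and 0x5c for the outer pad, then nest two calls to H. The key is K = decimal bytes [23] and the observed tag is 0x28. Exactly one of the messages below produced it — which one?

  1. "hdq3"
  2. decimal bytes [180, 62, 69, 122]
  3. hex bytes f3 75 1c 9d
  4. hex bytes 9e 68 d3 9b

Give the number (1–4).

4

Key decimal bytes [23] = 17 is 1 byte ≤ B = 5; zero-pad to 5 bytes: K' = 17 00 00 00 00.
K' ⊕ ipad = 21 36 36 36 36; K' ⊕ opad = 4b 5c 5c 5c 5c.
m1: inner = H(21 36 36 36 36 68 64 71 33) = 69; tag = H(4b 5c 5c 5c 5c 69) = 24
m2: inner = H(21 36 36 36 36 b4 3e 45 7a) = aa; tag = H(4b 5c 5c 5c 5c aa) = 65
m3: inner = H(21 36 36 36 36 f3 75 1c 9d) = 1a; tag = H(4b 5c 5c 5c 5c 1a) = d5
m4: inner = H(21 36 36 36 36 9e 68 d3 9b) = 6d; tag = H(4b 5c 5c 5c 5c 6d) = 28 ← matches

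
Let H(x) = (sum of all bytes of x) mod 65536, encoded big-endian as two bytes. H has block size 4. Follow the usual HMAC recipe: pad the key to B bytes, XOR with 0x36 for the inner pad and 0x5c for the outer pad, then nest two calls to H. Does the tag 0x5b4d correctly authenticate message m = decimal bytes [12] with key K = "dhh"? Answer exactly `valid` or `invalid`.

Key "dhh" = 64 68 68 is 3 bytes ≤ B = 4; zero-pad to 4 bytes: K' = 64 68 68 00.
K' ⊕ ipad = 52 5e 5e 36; K' ⊕ opad = 38 34 34 5c.
Inner hash: sum = 82+94+94+54+12 = 336 → 01 50.
Outer hash (recomputed tag): sum = 56+52+52+92+1+80 = 333 → 01 4d.
Recomputed tag = 014d; claimed = 5b4d → mismatch.

invalid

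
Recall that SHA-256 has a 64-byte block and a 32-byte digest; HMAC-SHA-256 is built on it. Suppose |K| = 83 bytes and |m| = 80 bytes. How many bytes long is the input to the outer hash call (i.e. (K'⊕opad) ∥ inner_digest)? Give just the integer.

96

Key is 83 > 64 bytes, so it is hashed to 32 bytes then zero-padded to 64: |K'| = 64.
Outer input = (K'⊕opad) ∥ H(inner) → 64 + 32 = 96 bytes.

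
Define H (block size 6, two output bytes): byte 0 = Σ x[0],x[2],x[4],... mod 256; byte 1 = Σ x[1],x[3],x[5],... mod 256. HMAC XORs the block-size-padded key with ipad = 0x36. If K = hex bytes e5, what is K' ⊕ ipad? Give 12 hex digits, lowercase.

d33636363636

Key hex bytes e5 is 1 byte ≤ B = 6; zero-pad to 6 bytes: K' = e5 00 00 00 00 00.
XOR each byte with 0x36: e5⊕36=d3, 00⊕36=36, 00⊕36=36, 00⊕36=36, 00⊕36=36, 00⊕36=36.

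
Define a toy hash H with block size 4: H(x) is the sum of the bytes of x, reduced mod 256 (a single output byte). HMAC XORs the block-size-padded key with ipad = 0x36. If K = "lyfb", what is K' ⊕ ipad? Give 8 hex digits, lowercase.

Key "lyfb" = 6c 79 66 62 is exactly B = 4 bytes: K' = 6c 79 66 62.
XOR each byte with 0x36: 6c⊕36=5a, 79⊕36=4f, 66⊕36=50, 62⊕36=54.

5a4f5054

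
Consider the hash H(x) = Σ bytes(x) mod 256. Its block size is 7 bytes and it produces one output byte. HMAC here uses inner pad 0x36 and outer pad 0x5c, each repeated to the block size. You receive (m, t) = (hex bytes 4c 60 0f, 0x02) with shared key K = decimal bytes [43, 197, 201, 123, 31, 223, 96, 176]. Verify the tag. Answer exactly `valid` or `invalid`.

Key decimal bytes [43, 197, 201, 123, 31, 223, 96, 176] = 2b c5 c9 7b 1f df 60 b0 is 8 bytes > B = 7, so hash it first: H(key) = 42, then zero-pad to 7 bytes: K' = 42 00 00 00 00 00 00.
K' ⊕ ipad = 74 36 36 36 36 36 36; K' ⊕ opad = 1e 5c 5c 5c 5c 5c 5c.
Inner hash: sum = 116+54+54+54+54+54+54+76+96+15 = 627; mod 256 = 115 → 73.
Outer hash (recomputed tag): sum = 30+92+92+92+92+92+92+115 = 697; mod 256 = 185 → b9.
Recomputed tag = b9; claimed = 02 → mismatch.

invalid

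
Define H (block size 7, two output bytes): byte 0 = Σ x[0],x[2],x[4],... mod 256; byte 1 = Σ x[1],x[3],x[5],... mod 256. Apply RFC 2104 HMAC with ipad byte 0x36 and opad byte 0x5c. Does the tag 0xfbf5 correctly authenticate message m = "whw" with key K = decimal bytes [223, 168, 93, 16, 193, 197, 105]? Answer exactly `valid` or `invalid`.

invalid

Key decimal bytes [223, 168, 93, 16, 193, 197, 105] = df a8 5d 10 c1 c5 69 is exactly B = 7 bytes: K' = df a8 5d 10 c1 c5 69.
K' ⊕ ipad = e9 9e 6b 26 f7 f3 5f; K' ⊕ opad = 83 f4 01 4c 9d 99 35.
Inner hash: even-index sum = 786 mod 256 = 18; odd-index sum = 677 mod 256 = 165 → 12 a5.
Outer hash (recomputed tag): even-index sum = 507 mod 256 = 251; odd-index sum = 491 mod 256 = 235 → fb eb.
Recomputed tag = fbeb; claimed = fbf5 → mismatch.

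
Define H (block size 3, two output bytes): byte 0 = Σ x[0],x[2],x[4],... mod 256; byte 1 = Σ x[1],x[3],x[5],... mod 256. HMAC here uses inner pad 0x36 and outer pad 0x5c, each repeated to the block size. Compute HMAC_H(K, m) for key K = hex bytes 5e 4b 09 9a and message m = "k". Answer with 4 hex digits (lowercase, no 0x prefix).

Key hex bytes 5e 4b 09 9a is 4 bytes > B = 3, so hash it first: H(key) = 67 e5, then zero-pad to 3 bytes: K' = 67 e5 00.
K' ⊕ ipad = 51 d3 36.  K' ⊕ opad = 3b b9 5c.
Inner input = (K'⊕ipad) ∥ m = 51 d3 36 ∥ 6b.
Inner hash: even-index sum = 135 mod 256 = 135; odd-index sum = 318 mod 256 = 62 → 87 3e.
Outer input = (K'⊕opad) ∥ inner = 3b b9 5c ∥ 87 3e.
Outer hash (tag): even-index sum = 213 mod 256 = 213; odd-index sum = 320 mod 256 = 64 → d5 40.

d540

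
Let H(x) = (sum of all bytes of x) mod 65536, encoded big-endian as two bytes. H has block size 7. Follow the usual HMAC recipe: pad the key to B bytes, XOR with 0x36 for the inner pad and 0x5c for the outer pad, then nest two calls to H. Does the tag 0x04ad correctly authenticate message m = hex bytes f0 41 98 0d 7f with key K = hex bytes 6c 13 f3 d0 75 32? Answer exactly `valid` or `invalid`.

Key hex bytes 6c 13 f3 d0 75 32 is 6 bytes ≤ B = 7; zero-pad to 7 bytes: K' = 6c 13 f3 d0 75 32 00.
K' ⊕ ipad = 5a 25 c5 e6 43 04 36; K' ⊕ opad = 30 4f af 8c 29 6e 5c.
Inner hash: sum = 90+37+197+230+67+4+54+240+65+152+13+127 = 1276 → 04 fc.
Outer hash (recomputed tag): sum = 48+79+175+140+41+110+92+4+252 = 941 → 03 ad.
Recomputed tag = 03ad; claimed = 04ad → mismatch.

invalid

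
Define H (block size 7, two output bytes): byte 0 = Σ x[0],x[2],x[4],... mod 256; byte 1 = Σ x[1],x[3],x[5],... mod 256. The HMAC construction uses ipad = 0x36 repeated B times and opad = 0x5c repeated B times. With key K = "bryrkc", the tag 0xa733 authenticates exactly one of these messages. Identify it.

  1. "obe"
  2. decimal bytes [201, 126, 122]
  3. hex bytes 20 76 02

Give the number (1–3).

1

Key "bryrkc" = 62 72 79 72 6b 63 is 6 bytes ≤ B = 7; zero-pad to 7 bytes: K' = 62 72 79 72 6b 63 00.
K' ⊕ ipad = 54 44 4f 44 5d 55 36; K' ⊕ opad = 3e 2e 25 2e 37 3f 5c.
m1: inner = H(54 44 4f 44 5d 55 36 6f 62 65) = 98 b1; tag = H(3e 2e 25 2e 37 3f 5c 98 b1) = a733 ← matches
m2: inner = H(54 44 4f 44 5d 55 36 c9 7e 7a) = b4 20; tag = H(3e 2e 25 2e 37 3f 5c b4 20) = 164f
m3: inner = H(54 44 4f 44 5d 55 36 20 76 02) = ac ff; tag = H(3e 2e 25 2e 37 3f 5c ac ff) = f547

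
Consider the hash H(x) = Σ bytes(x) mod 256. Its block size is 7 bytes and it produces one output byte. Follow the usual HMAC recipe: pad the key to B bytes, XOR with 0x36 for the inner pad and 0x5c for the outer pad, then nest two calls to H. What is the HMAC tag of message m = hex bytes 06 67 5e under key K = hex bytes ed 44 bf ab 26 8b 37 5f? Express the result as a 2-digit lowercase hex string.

Key hex bytes ed 44 bf ab 26 8b 37 5f is 8 bytes > B = 7, so hash it first: H(key) = e2, then zero-pad to 7 bytes: K' = e2 00 00 00 00 00 00.
K' ⊕ ipad = d4 36 36 36 36 36 36.  K' ⊕ opad = be 5c 5c 5c 5c 5c 5c.
Inner input = (K'⊕ipad) ∥ m = d4 36 36 36 36 36 36 ∥ 06 67 5e.
Inner hash: sum = 212+54+54+54+54+54+54+6+103+94 = 739; mod 256 = 227 → e3.
Outer input = (K'⊕opad) ∥ inner = be 5c 5c 5c 5c 5c 5c ∥ e3.
Outer hash (tag): sum = 190+92+92+92+92+92+92+227 = 969; mod 256 = 201 → c9.

c9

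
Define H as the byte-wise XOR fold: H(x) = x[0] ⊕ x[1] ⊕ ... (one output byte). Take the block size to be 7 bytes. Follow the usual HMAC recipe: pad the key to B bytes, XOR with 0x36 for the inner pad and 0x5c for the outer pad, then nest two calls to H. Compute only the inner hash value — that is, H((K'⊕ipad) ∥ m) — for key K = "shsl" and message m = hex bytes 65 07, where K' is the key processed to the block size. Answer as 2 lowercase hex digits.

50

Key "shsl" = 73 68 73 6c is 4 bytes ≤ B = 7; zero-pad to 7 bytes: K' = 73 68 73 6c 00 00 00.
K' ⊕ ipad = 45 5e 45 5a 36 36 36.
Inner input = 45 5e 45 5a 36 36 36 ∥ 65 07.
Inner hash: XOR 45⊕5e⊕45⊕5a⊕36⊕36⊕36⊕65⊕07 = 50.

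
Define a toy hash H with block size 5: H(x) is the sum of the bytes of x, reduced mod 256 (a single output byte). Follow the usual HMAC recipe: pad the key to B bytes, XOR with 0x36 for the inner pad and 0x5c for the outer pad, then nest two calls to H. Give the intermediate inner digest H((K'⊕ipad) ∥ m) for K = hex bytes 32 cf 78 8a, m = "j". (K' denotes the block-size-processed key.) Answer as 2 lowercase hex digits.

Key hex bytes 32 cf 78 8a is 4 bytes ≤ B = 5; zero-pad to 5 bytes: K' = 32 cf 78 8a 00.
K' ⊕ ipad = 04 f9 4e bc 36.
Inner input = 04 f9 4e bc 36 ∥ 6a.
Inner hash: sum = 4+249+78+188+54+106 = 679; mod 256 = 167 → a7.

a7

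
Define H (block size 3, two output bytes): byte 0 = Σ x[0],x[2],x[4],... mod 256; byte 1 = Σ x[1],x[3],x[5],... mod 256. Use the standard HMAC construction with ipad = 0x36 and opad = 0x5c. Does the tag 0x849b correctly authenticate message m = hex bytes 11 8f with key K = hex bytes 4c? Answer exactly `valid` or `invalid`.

invalid

Key hex bytes 4c is 1 byte ≤ B = 3; zero-pad to 3 bytes: K' = 4c 00 00.
K' ⊕ ipad = 7a 36 36; K' ⊕ opad = 10 5c 5c.
Inner hash: even-index sum = 319 mod 256 = 63; odd-index sum = 71 mod 256 = 71 → 3f 47.
Outer hash (recomputed tag): even-index sum = 179 mod 256 = 179; odd-index sum = 155 mod 256 = 155 → b3 9b.
Recomputed tag = b39b; claimed = 849b → mismatch.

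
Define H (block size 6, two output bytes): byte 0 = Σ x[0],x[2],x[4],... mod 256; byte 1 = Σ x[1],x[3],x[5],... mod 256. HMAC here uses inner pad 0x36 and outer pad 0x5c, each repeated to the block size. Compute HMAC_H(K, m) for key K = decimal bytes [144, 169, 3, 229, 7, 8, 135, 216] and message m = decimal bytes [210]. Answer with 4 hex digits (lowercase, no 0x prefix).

Key decimal bytes [144, 169, 3, 229, 7, 8, 135, 216] = 90 a9 03 e5 07 08 87 d8 is 8 bytes > B = 6, so hash it first: H(key) = 21 6e, then zero-pad to 6 bytes: K' = 21 6e 00 00 00 00.
K' ⊕ ipad = 17 58 36 36 36 36.  K' ⊕ opad = 7d 32 5c 5c 5c 5c.
Inner input = (K'⊕ipad) ∥ m = 17 58 36 36 36 36 ∥ d2.
Inner hash: even-index sum = 341 mod 256 = 85; odd-index sum = 196 mod 256 = 196 → 55 c4.
Outer input = (K'⊕opad) ∥ inner = 7d 32 5c 5c 5c 5c ∥ 55 c4.
Outer hash (tag): even-index sum = 394 mod 256 = 138; odd-index sum = 430 mod 256 = 174 → 8a ae.

8aae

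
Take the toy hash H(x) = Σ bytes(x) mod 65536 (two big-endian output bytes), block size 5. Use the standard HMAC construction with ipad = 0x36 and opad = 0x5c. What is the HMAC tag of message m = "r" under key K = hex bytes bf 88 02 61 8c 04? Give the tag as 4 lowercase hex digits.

Key hex bytes bf 88 02 61 8c 04 is 6 bytes > B = 5, so hash it first: H(key) = 02 3a, then zero-pad to 5 bytes: K' = 02 3a 00 00 00.
K' ⊕ ipad = 34 0c 36 36 36.  K' ⊕ opad = 5e 66 5c 5c 5c.
Inner input = (K'⊕ipad) ∥ m = 34 0c 36 36 36 ∥ 72.
Inner hash: sum = 52+12+54+54+54+114 = 340 → 01 54.
Outer input = (K'⊕opad) ∥ inner = 5e 66 5c 5c 5c ∥ 01 54.
Outer hash (tag): sum = 94+102+92+92+92+1+84 = 557 → 02 2d.

022d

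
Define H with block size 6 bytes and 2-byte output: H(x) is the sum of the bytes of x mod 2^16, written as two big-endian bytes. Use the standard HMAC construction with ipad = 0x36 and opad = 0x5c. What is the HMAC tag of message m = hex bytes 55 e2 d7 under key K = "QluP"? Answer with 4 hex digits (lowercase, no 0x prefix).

Key "QluP" = 51 6c 75 50 is 4 bytes ≤ B = 6; zero-pad to 6 bytes: K' = 51 6c 75 50 00 00.
K' ⊕ ipad = 67 5a 43 66 36 36.  K' ⊕ opad = 0d 30 29 0c 5c 5c.
Inner input = (K'⊕ipad) ∥ m = 67 5a 43 66 36 36 ∥ 55 e2 d7.
Inner hash: sum = 103+90+67+102+54+54+85+226+215 = 996 → 03 e4.
Outer input = (K'⊕opad) ∥ inner = 0d 30 29 0c 5c 5c ∥ 03 e4.
Outer hash (tag): sum = 13+48+41+12+92+92+3+228 = 529 → 02 11.

0211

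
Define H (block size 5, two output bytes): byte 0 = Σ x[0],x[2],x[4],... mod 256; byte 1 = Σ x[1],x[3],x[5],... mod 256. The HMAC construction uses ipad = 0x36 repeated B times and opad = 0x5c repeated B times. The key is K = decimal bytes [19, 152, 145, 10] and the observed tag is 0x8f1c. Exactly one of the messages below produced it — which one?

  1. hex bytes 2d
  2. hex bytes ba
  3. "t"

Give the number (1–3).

Key decimal bytes [19, 152, 145, 10] = 13 98 91 0a is 4 bytes ≤ B = 5; zero-pad to 5 bytes: K' = 13 98 91 0a 00.
K' ⊕ ipad = 25 ae a7 3c 36; K' ⊕ opad = 4f c4 cd 56 5c.
m1: inner = H(25 ae a7 3c 36 2d) = 02 17; tag = H(4f c4 cd 56 5c 02 17) = 8f1c ← matches
m2: inner = H(25 ae a7 3c 36 ba) = 02 a4; tag = H(4f c4 cd 56 5c 02 a4) = 1c1c
m3: inner = H(25 ae a7 3c 36 74) = 02 5e; tag = H(4f c4 cd 56 5c 02 5e) = d61c

1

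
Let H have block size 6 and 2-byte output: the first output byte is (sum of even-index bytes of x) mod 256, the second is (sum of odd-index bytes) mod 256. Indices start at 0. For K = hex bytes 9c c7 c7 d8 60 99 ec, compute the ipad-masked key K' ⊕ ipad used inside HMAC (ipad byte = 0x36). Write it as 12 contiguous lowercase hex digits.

990e36363636

Key hex bytes 9c c7 c7 d8 60 99 ec is 7 bytes > B = 6, so hash it first: H(key) = af 38, then zero-pad to 6 bytes: K' = af 38 00 00 00 00.
XOR each byte with 0x36: af⊕36=99, 38⊕36=0e, 00⊕36=36, 00⊕36=36, 00⊕36=36, 00⊕36=36.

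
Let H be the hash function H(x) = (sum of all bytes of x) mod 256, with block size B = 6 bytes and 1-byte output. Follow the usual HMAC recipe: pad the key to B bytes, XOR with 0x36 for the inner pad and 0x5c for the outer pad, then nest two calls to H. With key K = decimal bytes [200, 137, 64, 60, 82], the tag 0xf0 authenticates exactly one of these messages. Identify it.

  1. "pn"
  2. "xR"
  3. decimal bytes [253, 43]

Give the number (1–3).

Key decimal bytes [200, 137, 64, 60, 82] = c8 89 40 3c 52 is 5 bytes ≤ B = 6; zero-pad to 6 bytes: K' = c8 89 40 3c 52 00.
K' ⊕ ipad = fe bf 76 0a 64 36; K' ⊕ opad = 94 d5 1c 60 0e 5c.
m1: inner = H(fe bf 76 0a 64 36 70 6e) = b5; tag = H(94 d5 1c 60 0e 5c b5) = 04
m2: inner = H(fe bf 76 0a 64 36 78 52) = a1; tag = H(94 d5 1c 60 0e 5c a1) = f0 ← matches
m3: inner = H(fe bf 76 0a 64 36 fd 2b) = ff; tag = H(94 d5 1c 60 0e 5c ff) = 4e

2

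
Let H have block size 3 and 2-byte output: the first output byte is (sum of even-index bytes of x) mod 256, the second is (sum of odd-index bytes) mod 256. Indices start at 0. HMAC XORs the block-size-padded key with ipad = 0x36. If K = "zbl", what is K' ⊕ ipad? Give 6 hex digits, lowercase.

Key "zbl" = 7a 62 6c is exactly B = 3 bytes: K' = 7a 62 6c.
XOR each byte with 0x36: 7a⊕36=4c, 62⊕36=54, 6c⊕36=5a.

4c545a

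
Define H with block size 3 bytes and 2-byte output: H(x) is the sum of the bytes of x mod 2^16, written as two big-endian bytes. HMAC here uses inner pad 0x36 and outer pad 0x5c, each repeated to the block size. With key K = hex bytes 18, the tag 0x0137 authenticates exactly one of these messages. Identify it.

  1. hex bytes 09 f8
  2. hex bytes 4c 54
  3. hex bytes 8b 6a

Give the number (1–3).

2

Key hex bytes 18 is 1 byte ≤ B = 3; zero-pad to 3 bytes: K' = 18 00 00.
K' ⊕ ipad = 2e 36 36; K' ⊕ opad = 44 5c 5c.
m1: inner = H(2e 36 36 09 f8) = 01 9b; tag = H(44 5c 5c 01 9b) = 0198
m2: inner = H(2e 36 36 4c 54) = 01 3a; tag = H(44 5c 5c 01 3a) = 0137 ← matches
m3: inner = H(2e 36 36 8b 6a) = 01 8f; tag = H(44 5c 5c 01 8f) = 018c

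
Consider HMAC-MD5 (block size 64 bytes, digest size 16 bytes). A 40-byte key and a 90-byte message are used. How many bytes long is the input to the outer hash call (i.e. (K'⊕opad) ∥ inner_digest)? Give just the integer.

Key is 40 ≤ 64 bytes, zero-padded: |K'| = 64.
Outer input = (K'⊕opad) ∥ H(inner) → 64 + 16 = 80 bytes.

80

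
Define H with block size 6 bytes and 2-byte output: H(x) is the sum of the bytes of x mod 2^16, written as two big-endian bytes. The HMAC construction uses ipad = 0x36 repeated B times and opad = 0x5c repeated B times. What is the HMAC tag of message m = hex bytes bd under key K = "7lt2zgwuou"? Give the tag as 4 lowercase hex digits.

Key "7lt2zgwuou" = 37 6c 74 32 7a 67 77 75 6f 75 is 10 bytes > B = 6, so hash it first: H(key) = 03 fa, then zero-pad to 6 bytes: K' = 03 fa 00 00 00 00.
K' ⊕ ipad = 35 cc 36 36 36 36.  K' ⊕ opad = 5f a6 5c 5c 5c 5c.
Inner input = (K'⊕ipad) ∥ m = 35 cc 36 36 36 36 ∥ bd.
Inner hash: sum = 53+204+54+54+54+54+189 = 662 → 02 96.
Outer input = (K'⊕opad) ∥ inner = 5f a6 5c 5c 5c 5c ∥ 02 96.
Outer hash (tag): sum = 95+166+92+92+92+92+2+150 = 781 → 03 0d.

030d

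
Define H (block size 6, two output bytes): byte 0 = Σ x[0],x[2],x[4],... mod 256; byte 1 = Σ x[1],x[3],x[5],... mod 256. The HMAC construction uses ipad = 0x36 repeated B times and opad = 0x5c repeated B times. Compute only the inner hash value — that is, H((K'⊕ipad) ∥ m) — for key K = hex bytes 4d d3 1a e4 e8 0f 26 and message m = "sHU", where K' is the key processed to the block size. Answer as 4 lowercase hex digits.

Key hex bytes 4d d3 1a e4 e8 0f 26 is 7 bytes > B = 6, so hash it first: H(key) = 75 c6, then zero-pad to 6 bytes: K' = 75 c6 00 00 00 00.
K' ⊕ ipad = 43 f0 36 36 36 36.
Inner input = 43 f0 36 36 36 36 ∥ 73 48 55.
Inner hash: even-index sum = 375 mod 256 = 119; odd-index sum = 420 mod 256 = 164 → 77 a4.

77a4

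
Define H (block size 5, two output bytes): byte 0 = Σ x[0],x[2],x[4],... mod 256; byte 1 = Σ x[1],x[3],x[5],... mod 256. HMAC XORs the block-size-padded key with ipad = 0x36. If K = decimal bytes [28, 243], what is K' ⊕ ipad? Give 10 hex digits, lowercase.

Key decimal bytes [28, 243] = 1c f3 is 2 bytes ≤ B = 5; zero-pad to 5 bytes: K' = 1c f3 00 00 00.
XOR each byte with 0x36: 1c⊕36=2a, f3⊕36=c5, 00⊕36=36, 00⊕36=36, 00⊕36=36.

2ac5363636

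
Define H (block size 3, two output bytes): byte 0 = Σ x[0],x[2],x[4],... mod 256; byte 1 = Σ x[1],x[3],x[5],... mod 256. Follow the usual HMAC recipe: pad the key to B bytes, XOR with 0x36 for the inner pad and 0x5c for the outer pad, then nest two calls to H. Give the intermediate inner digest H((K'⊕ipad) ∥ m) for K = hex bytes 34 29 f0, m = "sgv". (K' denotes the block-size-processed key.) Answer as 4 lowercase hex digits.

Key hex bytes 34 29 f0 is exactly B = 3 bytes: K' = 34 29 f0.
K' ⊕ ipad = 02 1f c6.
Inner input = 02 1f c6 ∥ 73 67 76.
Inner hash: even-index sum = 303 mod 256 = 47; odd-index sum = 264 mod 256 = 8 → 2f 08.

2f08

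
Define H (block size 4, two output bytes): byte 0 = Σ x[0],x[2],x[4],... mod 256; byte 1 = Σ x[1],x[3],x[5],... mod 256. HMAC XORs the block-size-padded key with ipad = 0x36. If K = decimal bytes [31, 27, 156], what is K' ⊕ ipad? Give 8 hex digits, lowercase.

292daa36

Key decimal bytes [31, 27, 156] = 1f 1b 9c is 3 bytes ≤ B = 4; zero-pad to 4 bytes: K' = 1f 1b 9c 00.
XOR each byte with 0x36: 1f⊕36=29, 1b⊕36=2d, 9c⊕36=aa, 00⊕36=36.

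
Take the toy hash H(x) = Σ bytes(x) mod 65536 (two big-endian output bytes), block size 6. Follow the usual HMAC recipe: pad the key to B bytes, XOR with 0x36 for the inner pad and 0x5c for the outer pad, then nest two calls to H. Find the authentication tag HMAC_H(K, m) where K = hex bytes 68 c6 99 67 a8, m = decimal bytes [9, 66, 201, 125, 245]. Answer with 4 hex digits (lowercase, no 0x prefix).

Key hex bytes 68 c6 99 67 a8 is 5 bytes ≤ B = 6; zero-pad to 6 bytes: K' = 68 c6 99 67 a8 00.
K' ⊕ ipad = 5e f0 af 51 9e 36.  K' ⊕ opad = 34 9a c5 3b f4 5c.
Inner input = (K'⊕ipad) ∥ m = 5e f0 af 51 9e 36 ∥ 09 42 c9 7d f5.
Inner hash: sum = 94+240+175+81+158+54+9+66+201+125+245 = 1448 → 05 a8.
Outer input = (K'⊕opad) ∥ inner = 34 9a c5 3b f4 5c ∥ 05 a8.
Outer hash (tag): sum = 52+154+197+59+244+92+5+168 = 971 → 03 cb.

03cb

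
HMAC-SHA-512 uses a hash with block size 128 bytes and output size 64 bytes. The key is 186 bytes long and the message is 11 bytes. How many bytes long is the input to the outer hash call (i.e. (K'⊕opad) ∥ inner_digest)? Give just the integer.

192

Key is 186 > 128 bytes, so it is hashed to 64 bytes then zero-padded to 128: |K'| = 128.
Outer input = (K'⊕opad) ∥ H(inner) → 128 + 64 = 192 bytes.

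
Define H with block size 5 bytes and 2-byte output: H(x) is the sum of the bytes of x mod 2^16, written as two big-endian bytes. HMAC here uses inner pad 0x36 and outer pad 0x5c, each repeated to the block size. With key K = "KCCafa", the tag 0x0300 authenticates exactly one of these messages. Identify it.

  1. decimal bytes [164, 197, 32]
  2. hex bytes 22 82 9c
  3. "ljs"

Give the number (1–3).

Key "KCCafa" = 4b 43 43 61 66 61 is 6 bytes > B = 5, so hash it first: H(key) = 01 f9, then zero-pad to 5 bytes: K' = 01 f9 00 00 00.
K' ⊕ ipad = 37 cf 36 36 36; K' ⊕ opad = 5d a5 5c 5c 5c.
m1: inner = H(37 cf 36 36 36 a4 c5 20) = 03 31; tag = H(5d a5 5c 5c 5c 03 31) = 024a
m2: inner = H(37 cf 36 36 36 22 82 9c) = 02 e8; tag = H(5d a5 5c 5c 5c 02 e8) = 0300 ← matches
m3: inner = H(37 cf 36 36 36 6c 6a 73) = 02 f1; tag = H(5d a5 5c 5c 5c 02 f1) = 0309

2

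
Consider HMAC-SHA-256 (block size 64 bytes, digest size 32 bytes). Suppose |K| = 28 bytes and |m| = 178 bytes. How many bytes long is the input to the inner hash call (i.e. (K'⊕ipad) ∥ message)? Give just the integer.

Key is 28 ≤ 64 bytes, zero-padded: |K'| = 64.
Inner input = (K'⊕ipad) ∥ m → 64 + 178 = 242 bytes.

242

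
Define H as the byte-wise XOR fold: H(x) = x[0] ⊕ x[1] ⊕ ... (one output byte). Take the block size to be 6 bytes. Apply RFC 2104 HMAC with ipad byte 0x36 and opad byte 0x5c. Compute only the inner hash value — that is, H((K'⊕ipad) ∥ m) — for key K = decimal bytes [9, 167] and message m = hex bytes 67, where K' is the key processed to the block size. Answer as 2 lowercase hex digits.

Key decimal bytes [9, 167] = 09 a7 is 2 bytes ≤ B = 6; zero-pad to 6 bytes: K' = 09 a7 00 00 00 00.
K' ⊕ ipad = 3f 91 36 36 36 36.
Inner input = 3f 91 36 36 36 36 ∥ 67.
Inner hash: XOR 3f⊕91⊕36⊕36⊕36⊕36⊕67 = c9.

c9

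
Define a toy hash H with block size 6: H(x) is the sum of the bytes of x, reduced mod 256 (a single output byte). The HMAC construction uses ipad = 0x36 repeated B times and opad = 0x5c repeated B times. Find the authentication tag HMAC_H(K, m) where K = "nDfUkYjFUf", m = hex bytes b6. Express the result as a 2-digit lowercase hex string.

fa

Key "nDfUkYjFUf" = 6e 44 66 55 6b 59 6a 46 55 66 is 10 bytes > B = 6, so hash it first: H(key) = 9c, then zero-pad to 6 bytes: K' = 9c 00 00 00 00 00.
K' ⊕ ipad = aa 36 36 36 36 36.  K' ⊕ opad = c0 5c 5c 5c 5c 5c.
Inner input = (K'⊕ipad) ∥ m = aa 36 36 36 36 36 ∥ b6.
Inner hash: sum = 170+54+54+54+54+54+182 = 622; mod 256 = 110 → 6e.
Outer input = (K'⊕opad) ∥ inner = c0 5c 5c 5c 5c 5c ∥ 6e.
Outer hash (tag): sum = 192+92+92+92+92+92+110 = 762; mod 256 = 250 → fa.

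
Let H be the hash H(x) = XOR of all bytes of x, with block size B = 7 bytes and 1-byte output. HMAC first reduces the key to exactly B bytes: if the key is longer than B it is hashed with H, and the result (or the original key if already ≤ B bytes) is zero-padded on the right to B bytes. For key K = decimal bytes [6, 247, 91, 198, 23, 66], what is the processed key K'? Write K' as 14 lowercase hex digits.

06f75bc6174200

Key decimal bytes [6, 247, 91, 198, 23, 66] = 06 f7 5b c6 17 42 is 6 bytes ≤ B = 7; zero-pad to 7 bytes: K' = 06 f7 5b c6 17 42 00.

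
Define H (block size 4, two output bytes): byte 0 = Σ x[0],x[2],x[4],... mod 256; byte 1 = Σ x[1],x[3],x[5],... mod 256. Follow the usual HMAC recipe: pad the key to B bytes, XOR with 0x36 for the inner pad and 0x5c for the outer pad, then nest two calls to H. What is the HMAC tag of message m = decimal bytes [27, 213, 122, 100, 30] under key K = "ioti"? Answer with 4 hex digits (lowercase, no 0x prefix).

Key "ioti" = 69 6f 74 69 is exactly B = 4 bytes: K' = 69 6f 74 69.
K' ⊕ ipad = 5f 59 42 5f.  K' ⊕ opad = 35 33 28 35.
Inner input = (K'⊕ipad) ∥ m = 5f 59 42 5f ∥ 1b d5 7a 64 1e.
Inner hash: even-index sum = 340 mod 256 = 84; odd-index sum = 497 mod 256 = 241 → 54 f1.
Outer input = (K'⊕opad) ∥ inner = 35 33 28 35 ∥ 54 f1.
Outer hash (tag): even-index sum = 177 mod 256 = 177; odd-index sum = 345 mod 256 = 89 → b1 59.

b159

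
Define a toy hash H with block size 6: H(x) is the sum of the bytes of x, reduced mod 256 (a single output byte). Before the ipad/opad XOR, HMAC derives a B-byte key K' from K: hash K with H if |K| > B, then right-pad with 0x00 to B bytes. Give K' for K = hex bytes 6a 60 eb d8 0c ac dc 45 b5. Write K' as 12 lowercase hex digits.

|K| = 9 > B = 6, so first hash the key.
H(K): sum = 106+96+235+216+12+172+220+69+181 = 1307; mod 256 = 27 → 1b.
Zero-pad H(K) = 1b to 6 bytes: K' = 1b 00 00 00 00 00.

1b0000000000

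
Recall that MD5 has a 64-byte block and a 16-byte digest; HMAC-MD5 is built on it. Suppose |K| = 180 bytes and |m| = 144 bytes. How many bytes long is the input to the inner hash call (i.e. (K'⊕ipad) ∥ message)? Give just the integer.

Key is 180 > 64 bytes, so it is hashed to 16 bytes then zero-padded to 64: |K'| = 64.
Inner input = (K'⊕ipad) ∥ m → 64 + 144 = 208 bytes.

208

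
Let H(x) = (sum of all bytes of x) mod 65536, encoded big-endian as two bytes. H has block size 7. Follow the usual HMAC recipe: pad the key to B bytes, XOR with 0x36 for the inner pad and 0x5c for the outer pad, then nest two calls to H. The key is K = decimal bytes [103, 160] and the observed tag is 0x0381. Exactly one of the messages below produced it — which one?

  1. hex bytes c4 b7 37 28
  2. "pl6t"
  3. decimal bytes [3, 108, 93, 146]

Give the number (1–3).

Key decimal bytes [103, 160] = 67 a0 is 2 bytes ≤ B = 7; zero-pad to 7 bytes: K' = 67 a0 00 00 00 00 00.
K' ⊕ ipad = 51 96 36 36 36 36 36; K' ⊕ opad = 3b fc 5c 5c 5c 5c 5c.
m1: inner = H(51 96 36 36 36 36 36 c4 b7 37 28) = 03 cf; tag = H(3b fc 5c 5c 5c 5c 5c 03 cf) = 03d5
m2: inner = H(51 96 36 36 36 36 36 70 6c 36 74) = 03 7b; tag = H(3b fc 5c 5c 5c 5c 5c 03 7b) = 0381 ← matches
m3: inner = H(51 96 36 36 36 36 36 03 6c 5d 92) = 03 53; tag = H(3b fc 5c 5c 5c 5c 5c 03 53) = 0359

2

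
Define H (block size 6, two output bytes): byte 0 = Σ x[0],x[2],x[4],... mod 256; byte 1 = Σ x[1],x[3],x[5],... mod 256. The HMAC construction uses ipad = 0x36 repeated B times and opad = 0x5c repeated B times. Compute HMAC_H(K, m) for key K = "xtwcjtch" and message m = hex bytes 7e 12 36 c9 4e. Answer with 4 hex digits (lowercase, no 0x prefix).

9073

Key "xtwcjtch" = 78 74 77 63 6a 74 63 68 is 8 bytes > B = 6, so hash it first: H(key) = bc b3, then zero-pad to 6 bytes: K' = bc b3 00 00 00 00.
K' ⊕ ipad = 8a 85 36 36 36 36.  K' ⊕ opad = e0 ef 5c 5c 5c 5c.
Inner input = (K'⊕ipad) ∥ m = 8a 85 36 36 36 36 ∥ 7e 12 36 c9 4e.
Inner hash: even-index sum = 504 mod 256 = 248; odd-index sum = 460 mod 256 = 204 → f8 cc.
Outer input = (K'⊕opad) ∥ inner = e0 ef 5c 5c 5c 5c ∥ f8 cc.
Outer hash (tag): even-index sum = 656 mod 256 = 144; odd-index sum = 627 mod 256 = 115 → 90 73.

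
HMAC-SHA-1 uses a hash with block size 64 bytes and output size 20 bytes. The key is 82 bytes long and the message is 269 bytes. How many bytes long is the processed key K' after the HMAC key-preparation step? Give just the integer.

Key is 82 > 64 bytes, so it is hashed to 20 bytes then zero-padded to 64: |K'| = 64.

64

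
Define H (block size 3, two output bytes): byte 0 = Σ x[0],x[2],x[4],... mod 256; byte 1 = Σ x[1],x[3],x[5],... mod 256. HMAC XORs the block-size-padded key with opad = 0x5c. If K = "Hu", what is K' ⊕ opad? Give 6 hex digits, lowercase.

14295c

Key "Hu" = 48 75 is 2 bytes ≤ B = 3; zero-pad to 3 bytes: K' = 48 75 00.
XOR each byte with 0x5c: 48⊕5c=14, 75⊕5c=29, 00⊕5c=5c.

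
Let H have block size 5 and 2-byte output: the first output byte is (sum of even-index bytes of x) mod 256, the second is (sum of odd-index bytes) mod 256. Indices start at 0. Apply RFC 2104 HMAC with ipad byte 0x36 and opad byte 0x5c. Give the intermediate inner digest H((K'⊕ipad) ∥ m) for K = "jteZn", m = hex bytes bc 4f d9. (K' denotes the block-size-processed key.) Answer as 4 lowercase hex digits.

Key "jteZn" = 6a 74 65 5a 6e is exactly B = 5 bytes: K' = 6a 74 65 5a 6e.
K' ⊕ ipad = 5c 42 53 6c 58.
Inner input = 5c 42 53 6c 58 ∥ bc 4f d9.
Inner hash: even-index sum = 342 mod 256 = 86; odd-index sum = 579 mod 256 = 67 → 56 43.

5643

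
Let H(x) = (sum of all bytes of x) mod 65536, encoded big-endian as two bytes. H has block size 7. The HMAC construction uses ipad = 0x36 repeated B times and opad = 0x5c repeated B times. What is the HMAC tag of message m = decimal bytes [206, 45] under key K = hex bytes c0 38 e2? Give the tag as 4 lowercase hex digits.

Key hex bytes c0 38 e2 is 3 bytes ≤ B = 7; zero-pad to 7 bytes: K' = c0 38 e2 00 00 00 00.
K' ⊕ ipad = f6 0e d4 36 36 36 36.  K' ⊕ opad = 9c 64 be 5c 5c 5c 5c.
Inner input = (K'⊕ipad) ∥ m = f6 0e d4 36 36 36 36 ∥ ce 2d.
Inner hash: sum = 246+14+212+54+54+54+54+206+45 = 939 → 03 ab.
Outer input = (K'⊕opad) ∥ inner = 9c 64 be 5c 5c 5c 5c ∥ 03 ab.
Outer hash (tag): sum = 156+100+190+92+92+92+92+3+171 = 988 → 03 dc.

03dc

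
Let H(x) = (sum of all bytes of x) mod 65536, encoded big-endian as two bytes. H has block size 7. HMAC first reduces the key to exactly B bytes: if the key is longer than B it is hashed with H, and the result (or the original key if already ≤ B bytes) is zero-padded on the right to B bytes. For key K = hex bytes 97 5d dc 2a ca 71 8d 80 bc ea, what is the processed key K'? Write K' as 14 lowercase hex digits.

05e80000000000

|K| = 10 > B = 7, so first hash the key.
H(K): sum = 151+93+220+42+202+113+141+128+188+234 = 1512 → 05 e8.
Zero-pad H(K) = 05 e8 to 7 bytes: K' = 05 e8 00 00 00 00 00.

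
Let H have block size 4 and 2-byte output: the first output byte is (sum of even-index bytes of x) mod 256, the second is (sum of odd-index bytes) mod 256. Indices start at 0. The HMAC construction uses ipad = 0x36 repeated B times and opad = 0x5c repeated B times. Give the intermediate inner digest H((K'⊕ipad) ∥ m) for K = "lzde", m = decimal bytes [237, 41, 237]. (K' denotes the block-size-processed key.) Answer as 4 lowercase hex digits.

86c8

Key "lzde" = 6c 7a 64 65 is exactly B = 4 bytes: K' = 6c 7a 64 65.
K' ⊕ ipad = 5a 4c 52 53.
Inner input = 5a 4c 52 53 ∥ ed 29 ed.
Inner hash: even-index sum = 646 mod 256 = 134; odd-index sum = 200 mod 256 = 200 → 86 c8.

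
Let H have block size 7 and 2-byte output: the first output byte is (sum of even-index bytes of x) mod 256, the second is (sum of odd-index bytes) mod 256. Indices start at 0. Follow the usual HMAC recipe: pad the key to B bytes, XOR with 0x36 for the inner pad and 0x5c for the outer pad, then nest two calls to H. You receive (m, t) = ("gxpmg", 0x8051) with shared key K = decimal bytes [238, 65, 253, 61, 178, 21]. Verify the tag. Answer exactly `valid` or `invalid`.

Key decimal bytes [238, 65, 253, 61, 178, 21] = ee 41 fd 3d b2 15 is 6 bytes ≤ B = 7; zero-pad to 7 bytes: K' = ee 41 fd 3d b2 15 00.
K' ⊕ ipad = d8 77 cb 0b 84 23 36; K' ⊕ opad = b2 1d a1 61 ee 49 5c.
Inner hash: even-index sum = 834 mod 256 = 66; odd-index sum = 483 mod 256 = 227 → 42 e3.
Outer hash (recomputed tag): even-index sum = 896 mod 256 = 128; odd-index sum = 265 mod 256 = 9 → 80 09.
Recomputed tag = 8009; claimed = 8051 → mismatch.

invalid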